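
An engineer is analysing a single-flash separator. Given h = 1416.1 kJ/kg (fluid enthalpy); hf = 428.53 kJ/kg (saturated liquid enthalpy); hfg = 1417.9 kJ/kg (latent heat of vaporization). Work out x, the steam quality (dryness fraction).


x = (h - hf) / hfg
x = (1416.1 - 428.53) / 1417.9
x = 0.69650


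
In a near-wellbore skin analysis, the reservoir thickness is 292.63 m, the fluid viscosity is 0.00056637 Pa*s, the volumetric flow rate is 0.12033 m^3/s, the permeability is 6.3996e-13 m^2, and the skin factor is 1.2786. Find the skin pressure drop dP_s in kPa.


dP_s = S * q * mu / (2*pi*k*hr) / 1000
dP_s = 1.2786 * 0.12033 * 0.00056637 / (2*pi*6.3996e-13*292.63) / 1000
dP_s = 74.055 kPa


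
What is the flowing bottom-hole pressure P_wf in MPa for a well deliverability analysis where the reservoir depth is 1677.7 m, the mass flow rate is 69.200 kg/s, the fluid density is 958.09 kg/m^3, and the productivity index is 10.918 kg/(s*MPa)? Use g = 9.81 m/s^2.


Step 1: P_i = rho*g*h/1e6 = 958.09*9.81*1677.7/1e6 = 15.76847 MPa
Step 2: P_wf = P_i - mdot/PI = 15.76847 - 69.2/10.918 = 9.4303 MPa
P_wf = 9.4303 MPa


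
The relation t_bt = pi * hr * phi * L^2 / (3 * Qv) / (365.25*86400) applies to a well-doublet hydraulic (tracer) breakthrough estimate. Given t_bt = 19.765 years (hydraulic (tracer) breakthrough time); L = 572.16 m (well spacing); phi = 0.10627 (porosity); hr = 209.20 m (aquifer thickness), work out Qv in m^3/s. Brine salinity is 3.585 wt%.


Qv = pi*hr*phi*L^2 / (3*t_bt*365.25*86400)
Qv = pi*209.20*0.10627*572.16^2 / (3*19.765*365.25*86400)
Qv = 0.012219 m^3/s


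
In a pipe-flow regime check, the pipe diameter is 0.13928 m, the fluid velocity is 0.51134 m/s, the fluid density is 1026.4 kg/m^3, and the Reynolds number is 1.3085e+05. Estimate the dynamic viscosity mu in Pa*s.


mu = rho * vel * D / Re
mu = 1026.4 * 0.51134 * 0.13928 / 1.3085e+05
mu = 0.00055865 Pa*s


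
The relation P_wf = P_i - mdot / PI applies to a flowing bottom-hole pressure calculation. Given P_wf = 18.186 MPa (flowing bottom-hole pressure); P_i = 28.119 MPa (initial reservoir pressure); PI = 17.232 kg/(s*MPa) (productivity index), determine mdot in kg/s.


mdot = (P_i - P_wf) * PI
mdot = (28.119 - 18.186) * 17.232
mdot = 171.17 kg/s


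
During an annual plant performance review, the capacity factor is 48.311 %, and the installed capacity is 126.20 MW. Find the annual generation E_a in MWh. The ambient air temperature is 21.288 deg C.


E_a = CF / 100 * cap * 8760
E_a = 48.311 / 100 * 126.20 * 8760
E_a = 5.3408e+05 MWh


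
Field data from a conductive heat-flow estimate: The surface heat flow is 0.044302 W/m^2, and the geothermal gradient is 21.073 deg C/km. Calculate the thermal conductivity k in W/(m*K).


k = q * 1000 / grad
k = 0.044302 * 1000 / 21.073
k = 2.1023 W/(m*K)


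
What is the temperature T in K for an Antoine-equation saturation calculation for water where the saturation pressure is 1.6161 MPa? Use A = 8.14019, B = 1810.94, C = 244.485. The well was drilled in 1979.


T = B / (A - log10(P_sat * 760 / 0.101325)) - C
T = 1810.94 / (8.14019 - log10(1.6161 * 760 / 0.101325)) - 244.485
T = 201.9305 deg C
Convert to K: 201.9305 + 273.15 = 475.08 K
T = 475.08 K


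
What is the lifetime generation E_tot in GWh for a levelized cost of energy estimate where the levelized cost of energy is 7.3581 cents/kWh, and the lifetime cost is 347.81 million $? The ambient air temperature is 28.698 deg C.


E_tot = C_tot / LCOE * 100
E_tot = 347.81 / 7.3581 * 100
E_tot = 4726.9 GWh


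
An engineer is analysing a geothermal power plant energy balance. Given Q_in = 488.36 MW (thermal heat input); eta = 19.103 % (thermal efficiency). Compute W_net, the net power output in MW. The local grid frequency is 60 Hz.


W_net = eta / 100 * Q_in
W_net = 19.103 / 100 * 488.36
W_net = 93.291 MW


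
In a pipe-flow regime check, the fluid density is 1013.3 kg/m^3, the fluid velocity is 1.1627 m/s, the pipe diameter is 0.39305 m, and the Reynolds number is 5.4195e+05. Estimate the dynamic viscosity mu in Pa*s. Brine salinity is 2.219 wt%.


mu = rho * vel * D / Re
mu = 1013.3 * 1.1627 * 0.39305 / 5.4195e+05
mu = 0.00085447 Pa*s


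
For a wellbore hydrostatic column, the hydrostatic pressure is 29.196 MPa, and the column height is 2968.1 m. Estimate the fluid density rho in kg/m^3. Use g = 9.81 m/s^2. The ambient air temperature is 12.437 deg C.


rho = P * 1e6 / (g * h)
rho = 29.196 * 1e6 / (9.81 * 2968.1)
rho = 1002.7 kg/m^3


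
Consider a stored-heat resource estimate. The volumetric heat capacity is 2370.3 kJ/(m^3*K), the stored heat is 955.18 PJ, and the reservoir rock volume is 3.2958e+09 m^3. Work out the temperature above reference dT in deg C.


dT = Q_s * 1e12 / (Vr * rhoc)
dT = 955.18 * 1e12 / (3.2958e+09 * 2370.3)
dT = 122.2703 K
Convert (temperature difference, 1 K = 1 deg C): 122.2703 K = 122.2703 deg C
dT = 122.27 deg C


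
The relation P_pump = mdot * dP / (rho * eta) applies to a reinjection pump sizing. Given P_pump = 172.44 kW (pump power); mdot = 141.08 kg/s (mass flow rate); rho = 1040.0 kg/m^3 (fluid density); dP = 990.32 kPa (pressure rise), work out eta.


eta = mdot * dP / (rho * P_pump)
eta = 141.08 * 990.32 / (1040.0 * 172.44)
eta = 0.77906


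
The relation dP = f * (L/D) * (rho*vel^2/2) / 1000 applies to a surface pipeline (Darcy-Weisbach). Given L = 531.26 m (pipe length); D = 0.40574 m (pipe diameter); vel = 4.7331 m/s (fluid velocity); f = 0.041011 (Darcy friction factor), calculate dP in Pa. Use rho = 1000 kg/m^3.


dP = f * (L/D) * (rho*vel^2/2) / 1000
dP = 0.041011 * (531.26/0.40574) * (1000*4.7331^2/2) / 1000
dP = 601.4798 kPa
Convert: 601.4798 kPa * 1000.0 = 6.0148e+05 Pa
dP = 6.0148e+05 Pa


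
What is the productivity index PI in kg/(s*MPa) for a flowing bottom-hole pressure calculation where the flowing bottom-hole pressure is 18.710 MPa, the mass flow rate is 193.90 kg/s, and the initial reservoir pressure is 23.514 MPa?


PI = mdot / (P_i - P_wf)
PI = 193.90 / (23.514 - 18.710)
PI = 40.362 kg/(s*MPa)


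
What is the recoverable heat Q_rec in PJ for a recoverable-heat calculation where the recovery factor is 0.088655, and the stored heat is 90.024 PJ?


Q_rec = Q_s * RF
Q_rec = 90.024 * 0.088655
Q_rec = 7.9811 PJ


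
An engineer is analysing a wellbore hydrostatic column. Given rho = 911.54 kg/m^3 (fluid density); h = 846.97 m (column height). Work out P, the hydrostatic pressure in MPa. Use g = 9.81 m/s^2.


P = rho * g * h / 1e6
P = 911.54 * 9.81 * 846.97 / 1e6
P = 7.5738 MPa


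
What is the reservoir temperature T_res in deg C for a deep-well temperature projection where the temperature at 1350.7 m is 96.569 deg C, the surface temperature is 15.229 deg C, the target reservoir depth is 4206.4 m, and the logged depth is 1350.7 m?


Step 1: grad = (T_d1 - T_surf)/d1 * 1000 = (96.569 - 15.229)/1350.7 * 1000 = 60.22063 deg C/km
Step 2: T_res = T_surf + grad*d2/1000 = 15.229 + 60.22063*4206.4/1000 = 268.54 deg C
T_res = 268.54 deg C


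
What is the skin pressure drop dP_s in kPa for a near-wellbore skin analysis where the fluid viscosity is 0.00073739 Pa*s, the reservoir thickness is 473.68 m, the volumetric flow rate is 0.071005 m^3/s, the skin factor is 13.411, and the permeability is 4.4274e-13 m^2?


dP_s = S * q * mu / (2*pi*k*hr) / 1000
dP_s = 13.411 * 0.071005 * 0.00073739 / (2*pi*4.4274e-13*473.68) / 1000
dP_s = 532.89 kPa


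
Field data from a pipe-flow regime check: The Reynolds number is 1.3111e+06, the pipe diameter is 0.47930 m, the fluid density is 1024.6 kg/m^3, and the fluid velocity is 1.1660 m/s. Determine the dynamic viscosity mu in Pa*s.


mu = rho * vel * D / Re
mu = 1024.6 * 1.1660 * 0.47930 / 1.3111e+06
mu = 0.00043674 Pa*s


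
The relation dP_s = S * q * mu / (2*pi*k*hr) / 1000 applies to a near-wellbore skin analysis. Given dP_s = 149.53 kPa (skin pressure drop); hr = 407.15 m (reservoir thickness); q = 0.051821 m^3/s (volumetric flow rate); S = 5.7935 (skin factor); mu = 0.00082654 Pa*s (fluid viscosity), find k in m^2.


k = S*q*mu / (2*pi*dP_s*1000*hr)
k = 5.7935*0.051821*0.00082654 / (2*pi*149.53*1000*407.15)
k = 6.4871e-13 m^2


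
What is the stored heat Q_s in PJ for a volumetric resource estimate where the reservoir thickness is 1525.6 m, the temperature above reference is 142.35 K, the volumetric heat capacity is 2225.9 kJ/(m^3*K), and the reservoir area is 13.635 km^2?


Step 1: Vr = A*1e6*hr = 13.635*1e6*1525.6 = 2.080156e+10 m^3
Step 2: Q_s = Vr*rhoc*dT/1e12 = 2.080156e+10*2225.9*142.35/1e12 = 6591.1 PJ
Q_s = 6591.1 PJ


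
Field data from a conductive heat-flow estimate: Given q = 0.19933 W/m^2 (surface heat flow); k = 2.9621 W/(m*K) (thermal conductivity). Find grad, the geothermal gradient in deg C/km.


grad = q * 1000 / k
grad = 0.19933 * 1000 / 2.9621
grad = 67.293 deg C/km


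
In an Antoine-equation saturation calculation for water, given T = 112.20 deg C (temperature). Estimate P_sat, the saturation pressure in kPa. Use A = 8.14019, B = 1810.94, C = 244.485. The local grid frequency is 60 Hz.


P_sat = 10^(A - B/(C + T)) / 760 * 0.101325
P_sat = 10^(8.14019 - 1810.94/(244.485 + 112.20)) / 760 * 0.101325
P_sat = 0.1541531 MPa
Convert: 0.1541531 MPa * 1000.0 = 154.15 kPa
P_sat = 154.15 kPa


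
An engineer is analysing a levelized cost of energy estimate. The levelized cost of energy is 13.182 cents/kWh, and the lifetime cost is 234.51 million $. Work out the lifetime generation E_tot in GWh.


E_tot = C_tot / LCOE * 100
E_tot = 234.51 / 13.182 * 100
E_tot = 1779.0 GWh


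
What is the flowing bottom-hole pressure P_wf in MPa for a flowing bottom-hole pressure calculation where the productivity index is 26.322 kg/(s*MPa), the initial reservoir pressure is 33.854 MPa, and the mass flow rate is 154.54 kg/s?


P_wf = P_i - mdot / PI
P_wf = 33.854 - 154.54 / 26.322
P_wf = 27.983 MPa


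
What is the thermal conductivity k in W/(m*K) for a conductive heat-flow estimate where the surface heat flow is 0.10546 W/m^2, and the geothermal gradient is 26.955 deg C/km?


k = q * 1000 / grad
k = 0.10546 * 1000 / 26.955
k = 3.9124 W/(m*K)


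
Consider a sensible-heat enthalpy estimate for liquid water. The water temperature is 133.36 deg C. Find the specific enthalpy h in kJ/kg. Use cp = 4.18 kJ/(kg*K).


h = cp * T
h = 4.18 * 133.36
h = 557.44 kJ/kg


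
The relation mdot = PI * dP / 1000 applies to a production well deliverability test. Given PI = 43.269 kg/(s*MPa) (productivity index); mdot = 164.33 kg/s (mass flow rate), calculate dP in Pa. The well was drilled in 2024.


dP = mdot * 1000 / PI
dP = 164.33 * 1000 / 43.269
dP = 3797.869 kPa
Convert: 3797.869 kPa * 1000.0 = 3.7979e+06 Pa
dP = 3.7979e+06 Pa


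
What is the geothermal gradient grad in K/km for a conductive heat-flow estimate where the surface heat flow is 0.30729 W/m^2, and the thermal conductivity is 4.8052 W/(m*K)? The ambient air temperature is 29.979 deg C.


grad = q * 1000 / k
grad = 0.30729 * 1000 / 4.8052
grad = 63.94947 deg C/km
Convert: 63.94947 deg C/km * 1.0 = 63.949 K/km
grad = 63.949 K/km


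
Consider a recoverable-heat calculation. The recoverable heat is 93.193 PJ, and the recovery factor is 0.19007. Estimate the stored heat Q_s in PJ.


Q_s = Q_rec / RF
Q_s = 93.193 / 0.19007
Q_s = 490.31 PJ


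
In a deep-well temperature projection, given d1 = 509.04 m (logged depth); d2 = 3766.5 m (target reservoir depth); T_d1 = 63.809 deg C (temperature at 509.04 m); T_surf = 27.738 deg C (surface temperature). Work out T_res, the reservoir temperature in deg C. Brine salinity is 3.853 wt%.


Step 1: grad = (T_d1 - T_surf)/d1 * 1000 = (63.809 - 27.738)/509.04 * 1000 = 70.86084 deg C/km
Step 2: T_res = T_surf + grad*d2/1000 = 27.738 + 70.86084*3766.5/1000 = 294.64 deg C
T_res = 294.64 deg C


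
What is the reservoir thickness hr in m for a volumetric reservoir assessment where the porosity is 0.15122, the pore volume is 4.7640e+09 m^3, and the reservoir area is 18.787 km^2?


hr = Vp / (A * 1e6 * phi)
hr = 4.7640e+09 / (18.787 * 1e6 * 0.15122)
hr = 1676.9 m


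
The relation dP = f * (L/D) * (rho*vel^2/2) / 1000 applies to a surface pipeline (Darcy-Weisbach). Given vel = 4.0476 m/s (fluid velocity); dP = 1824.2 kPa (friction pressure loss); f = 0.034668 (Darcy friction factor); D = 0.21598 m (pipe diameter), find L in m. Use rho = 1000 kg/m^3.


L = dP*1000*D / (f*rho*vel^2/2)
L = 1824.2*1000*0.21598 / (0.034668*1000*4.0476^2/2)
L = 1387.4 m


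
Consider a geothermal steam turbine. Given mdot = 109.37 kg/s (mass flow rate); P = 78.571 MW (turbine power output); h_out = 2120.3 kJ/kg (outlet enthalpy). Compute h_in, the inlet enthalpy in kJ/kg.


h_in = h_out + P * 1000 / mdot
h_in = 2120.3 + 78.571 * 1000 / 109.37
h_in = 2838.7 kJ/kg


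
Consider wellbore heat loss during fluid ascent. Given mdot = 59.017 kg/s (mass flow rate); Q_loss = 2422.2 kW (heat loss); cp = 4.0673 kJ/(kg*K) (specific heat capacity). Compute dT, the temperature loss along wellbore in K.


dT = Q_loss / (mdot * cp)
dT = 2422.2 / (59.017 * 4.0673)
dT = 10.091 K


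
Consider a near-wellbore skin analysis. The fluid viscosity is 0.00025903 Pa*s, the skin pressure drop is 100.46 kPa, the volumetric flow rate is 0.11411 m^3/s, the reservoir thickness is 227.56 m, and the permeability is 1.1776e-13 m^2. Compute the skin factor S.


S = dP_s * 1000 * 2*pi*k*hr / (q*mu)
S = 100.46 * 1000 * 2*pi*1.1776e-13*227.56 / (0.11411*0.00025903)
S = 0.57226


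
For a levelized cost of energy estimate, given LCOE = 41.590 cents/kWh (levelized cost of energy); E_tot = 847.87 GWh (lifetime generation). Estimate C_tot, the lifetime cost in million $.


C_tot = LCOE / 100 * E_tot
C_tot = 41.590 / 100 * 847.87
C_tot = 352.63 million $


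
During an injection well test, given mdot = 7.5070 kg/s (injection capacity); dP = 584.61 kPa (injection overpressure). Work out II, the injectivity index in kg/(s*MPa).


II = mdot * 1000 / dP
II = 7.5070 * 1000 / 584.61
II = 12.841 kg/(s*MPa)


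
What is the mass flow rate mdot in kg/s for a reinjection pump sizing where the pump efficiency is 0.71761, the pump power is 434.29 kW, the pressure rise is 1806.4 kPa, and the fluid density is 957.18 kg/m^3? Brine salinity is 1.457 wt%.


mdot = P_pump * rho * eta / dP
mdot = 434.29 * 957.18 * 0.71761 / 1806.4
mdot = 165.14 kg/s


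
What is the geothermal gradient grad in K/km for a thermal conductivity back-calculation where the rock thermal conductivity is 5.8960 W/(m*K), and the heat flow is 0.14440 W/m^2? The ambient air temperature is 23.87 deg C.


grad = q / k * 1000
grad = 0.14440 / 5.8960 * 1000
grad = 24.49118 deg C/km
Convert: 24.49118 deg C/km * 1.0 = 24.491 K/km
grad = 24.491 K/km


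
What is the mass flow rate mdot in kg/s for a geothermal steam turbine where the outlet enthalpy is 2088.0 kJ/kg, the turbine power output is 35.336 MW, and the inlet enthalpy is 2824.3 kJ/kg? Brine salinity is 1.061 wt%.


mdot = P * 1000 / (h_in - h_out)
mdot = 35.336 * 1000 / (2824.3 - 2088.0)
mdot = 47.991 kg/s


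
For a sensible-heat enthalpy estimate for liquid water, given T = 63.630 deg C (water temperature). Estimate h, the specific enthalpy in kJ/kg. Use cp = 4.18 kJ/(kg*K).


h = cp * T
h = 4.18 * 63.630
h = 265.97 kJ/kg


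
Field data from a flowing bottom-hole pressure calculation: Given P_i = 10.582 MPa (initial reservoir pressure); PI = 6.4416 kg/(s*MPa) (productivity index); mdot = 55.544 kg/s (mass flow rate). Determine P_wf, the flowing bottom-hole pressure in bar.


P_wf = P_i - mdot / PI
P_wf = 10.582 - 55.544 / 6.4416
P_wf = 1.959298 MPa
Convert: 1.959298 MPa * 10.0 = 19.593 bar
P_wf = 19.593 bar


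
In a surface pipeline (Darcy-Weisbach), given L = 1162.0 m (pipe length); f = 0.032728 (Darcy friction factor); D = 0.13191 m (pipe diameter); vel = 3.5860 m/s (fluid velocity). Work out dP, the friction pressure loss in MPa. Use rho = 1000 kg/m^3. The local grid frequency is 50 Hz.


dP = f * (L/D) * (rho*vel^2/2) / 1000
dP = 0.032728 * (1162.0/0.13191) * (1000*3.5860^2/2) / 1000
dP = 1853.696 kPa
Convert: 1853.696 kPa * 0.001 = 1.8537 MPa
dP = 1.8537 MPa


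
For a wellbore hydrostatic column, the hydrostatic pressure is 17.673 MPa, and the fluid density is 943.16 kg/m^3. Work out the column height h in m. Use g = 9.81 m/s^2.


h = P * 1e6 / (g * rho)
h = 17.673 * 1e6 / (9.81 * 943.16)
h = 1910.1 m


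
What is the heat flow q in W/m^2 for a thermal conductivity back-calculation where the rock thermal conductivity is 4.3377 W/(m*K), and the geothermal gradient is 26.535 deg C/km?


q = k * grad / 1000
q = 4.3377 * 26.535 / 1000
q = 0.11510 W/m^2


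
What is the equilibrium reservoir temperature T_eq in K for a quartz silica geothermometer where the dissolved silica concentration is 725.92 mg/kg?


T_eq = 1309 / (5.19 - log10(SiO2)) - 273.15
T_eq = 1309 / (5.19 - log10(725.92)) - 273.15
T_eq = 288.8670 deg C
Convert to K: 288.8670 + 273.15 = 562.02 K
T_eq = 562.02 K


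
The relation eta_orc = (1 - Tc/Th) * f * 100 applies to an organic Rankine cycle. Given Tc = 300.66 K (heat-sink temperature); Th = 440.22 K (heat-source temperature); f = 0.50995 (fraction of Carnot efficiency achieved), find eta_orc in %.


eta_orc = (1 - Tc/Th) * f * 100
eta_orc = (1 - 300.66/440.22) * 0.50995 * 100
eta_orc = 16.167 %


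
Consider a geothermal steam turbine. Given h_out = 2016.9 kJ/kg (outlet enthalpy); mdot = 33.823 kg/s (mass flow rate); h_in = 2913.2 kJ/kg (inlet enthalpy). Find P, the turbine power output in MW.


P = mdot * (h_in - h_out) / 1000
P = 33.823 * (2913.2 - 2016.9) / 1000
P = 30.316 MW


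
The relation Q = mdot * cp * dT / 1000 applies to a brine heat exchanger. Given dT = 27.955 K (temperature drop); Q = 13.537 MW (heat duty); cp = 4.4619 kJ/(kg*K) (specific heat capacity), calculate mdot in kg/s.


mdot = Q * 1000 / (cp * dT)
mdot = 13.537 * 1000 / (4.4619 * 27.955)
mdot = 108.53 kg/s


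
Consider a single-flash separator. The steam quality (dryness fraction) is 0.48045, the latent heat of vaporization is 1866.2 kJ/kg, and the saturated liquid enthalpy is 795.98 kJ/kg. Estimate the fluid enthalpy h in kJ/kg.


h = hf + x * hfg
h = 795.98 + 0.48045 * 1866.2
h = 1692.6 kJ/kg


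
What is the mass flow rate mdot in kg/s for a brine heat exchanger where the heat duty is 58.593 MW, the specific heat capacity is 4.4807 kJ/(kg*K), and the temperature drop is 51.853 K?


mdot = Q * 1000 / (cp * dT)
mdot = 58.593 * 1000 / (4.4807 * 51.853)
mdot = 252.19 kg/s


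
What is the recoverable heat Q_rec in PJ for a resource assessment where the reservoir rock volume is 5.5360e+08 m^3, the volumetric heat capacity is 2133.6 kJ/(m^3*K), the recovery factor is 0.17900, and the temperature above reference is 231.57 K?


Step 1: Q_s = Vr*rhoc*dT/1e12 = 5.5360e+08*2133.6*231.57/1e12 = 273.5214 PJ
Step 2: Q_rec = Q_s * RF = 273.5214 * 0.179 = 48.960 PJ
Q_rec = 48.960 PJ


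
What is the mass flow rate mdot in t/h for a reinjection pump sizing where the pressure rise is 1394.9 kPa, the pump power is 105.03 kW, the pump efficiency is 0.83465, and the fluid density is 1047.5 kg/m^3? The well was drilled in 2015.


mdot = P_pump * rho * eta / dP
mdot = 105.03 * 1047.5 * 0.83465 / 1394.9
mdot = 65.83074 kg/s
Convert: 65.83074 kg/s * 3.6 = 236.99 t/h
mdot = 236.99 t/h


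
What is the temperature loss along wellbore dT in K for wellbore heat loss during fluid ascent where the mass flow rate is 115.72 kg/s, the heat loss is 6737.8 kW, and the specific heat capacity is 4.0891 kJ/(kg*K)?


dT = Q_loss / (mdot * cp)
dT = 6737.8 / (115.72 * 4.0891)
dT = 14.239 K


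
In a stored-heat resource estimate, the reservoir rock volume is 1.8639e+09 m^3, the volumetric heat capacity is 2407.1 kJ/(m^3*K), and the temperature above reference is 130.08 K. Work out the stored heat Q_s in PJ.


Q_s = Vr * rhoc * dT / 1e12
Q_s = 1.8639e+09 * 2407.1 * 130.08 / 1e12
Q_s = 583.62 PJ


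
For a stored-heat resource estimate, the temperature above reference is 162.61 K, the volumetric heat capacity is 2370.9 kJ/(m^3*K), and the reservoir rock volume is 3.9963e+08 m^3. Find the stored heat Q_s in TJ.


Q_s = Vr * rhoc * dT / 1e12
Q_s = 3.9963e+08 * 2370.9 * 162.61 / 1e12
Q_s = 154.0702 PJ
Convert: 154.0702 PJ * 1000.0 = 1.5407e+05 TJ
Q_s = 1.5407e+05 TJ


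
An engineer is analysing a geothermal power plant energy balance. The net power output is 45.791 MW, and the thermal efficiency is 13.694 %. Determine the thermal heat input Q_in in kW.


Q_in = W_net / (eta / 100)
Q_in = 45.791 / (13.694 / 100)
Q_in = 334.3873 MW
Convert: 334.3873 MW * 1000.0 = 3.3439e+05 kW
Q_in = 3.3439e+05 kW


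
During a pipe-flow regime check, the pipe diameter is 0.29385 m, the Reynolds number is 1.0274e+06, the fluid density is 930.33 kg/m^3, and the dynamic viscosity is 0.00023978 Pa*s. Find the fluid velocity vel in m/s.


vel = Re * mu / (rho * D)
vel = 1.0274e+06 * 0.00023978 / (930.33 * 0.29385)
vel = 0.90113 m/s


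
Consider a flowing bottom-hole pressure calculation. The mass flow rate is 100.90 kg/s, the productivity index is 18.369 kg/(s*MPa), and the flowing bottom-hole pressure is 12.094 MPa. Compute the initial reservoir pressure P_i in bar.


P_i = P_wf + mdot / PI
P_i = 12.094 + 100.90 / 18.369
P_i = 17.58695 MPa
Convert: 17.58695 MPa * 10.0 = 175.87 bar
P_i = 175.87 bar


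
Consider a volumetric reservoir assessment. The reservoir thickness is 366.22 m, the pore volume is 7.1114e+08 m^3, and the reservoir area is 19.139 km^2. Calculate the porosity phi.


phi = Vp / (A * 1e6 * hr)
phi = 7.1114e+08 / (19.139 * 1e6 * 366.22)
phi = 0.10146


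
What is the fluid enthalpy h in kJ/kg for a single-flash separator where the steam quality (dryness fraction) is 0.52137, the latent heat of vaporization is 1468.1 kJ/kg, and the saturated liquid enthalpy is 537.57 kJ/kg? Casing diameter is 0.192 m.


h = hf + x * hfg
h = 537.57 + 0.52137 * 1468.1
h = 1303.0 kJ/kg


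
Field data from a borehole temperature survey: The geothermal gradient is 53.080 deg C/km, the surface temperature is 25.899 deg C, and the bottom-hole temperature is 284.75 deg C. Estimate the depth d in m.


d = (T_d - T_surf) / grad * 1000
d = (284.75 - 25.899) / 53.080 * 1000
d = 4876.6 m


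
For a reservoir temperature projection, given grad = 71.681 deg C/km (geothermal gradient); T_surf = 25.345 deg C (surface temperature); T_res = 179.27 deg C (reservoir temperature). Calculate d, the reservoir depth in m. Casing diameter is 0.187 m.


d = (T_res - T_surf) / grad * 1000
d = (179.27 - 25.345) / 71.681 * 1000
d = 2147.4 m


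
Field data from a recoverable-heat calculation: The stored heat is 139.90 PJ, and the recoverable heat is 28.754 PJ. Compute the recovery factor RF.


RF = Q_rec / Q_s
RF = 28.754 / 139.90
RF = 0.20553


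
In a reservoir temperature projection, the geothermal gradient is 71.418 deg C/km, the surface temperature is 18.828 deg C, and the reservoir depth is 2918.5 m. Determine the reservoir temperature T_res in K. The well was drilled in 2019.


T_res = T_surf + grad * d / 1000
T_res = 18.828 + 71.418 * 2918.5 / 1000
T_res = 227.2614 deg C
Convert to K: 227.2614 + 273.15 = 500.41 K
T_res = 500.41 K


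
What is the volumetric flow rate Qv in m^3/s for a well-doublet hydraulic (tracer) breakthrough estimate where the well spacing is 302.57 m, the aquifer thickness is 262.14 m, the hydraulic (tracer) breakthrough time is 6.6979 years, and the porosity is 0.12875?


Qv = pi*hr*phi*L^2 / (3*t_bt*365.25*86400)
Qv = pi*262.14*0.12875*302.57^2 / (3*6.6979*365.25*86400)
Qv = 0.015308 m^3/s


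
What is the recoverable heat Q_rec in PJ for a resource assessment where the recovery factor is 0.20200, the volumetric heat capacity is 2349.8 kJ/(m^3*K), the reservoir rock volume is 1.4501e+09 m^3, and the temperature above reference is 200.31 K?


Step 1: Q_s = Vr*rhoc*dT/1e12 = 1.4501e+09*2349.8*200.31/1e12 = 682.5453 PJ
Step 2: Q_rec = Q_s * RF = 682.5453 * 0.202 = 137.87 PJ
Q_rec = 137.87 PJ


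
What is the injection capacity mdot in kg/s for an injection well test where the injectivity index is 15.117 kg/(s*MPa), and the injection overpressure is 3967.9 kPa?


mdot = II * dP / 1000
mdot = 15.117 * 3967.9 / 1000
mdot = 59.983 kg/s


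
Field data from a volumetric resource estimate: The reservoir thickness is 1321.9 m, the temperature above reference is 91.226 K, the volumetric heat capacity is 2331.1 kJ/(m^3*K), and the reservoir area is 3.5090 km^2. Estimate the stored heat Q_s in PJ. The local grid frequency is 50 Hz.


Step 1: Vr = A*1e6*hr = 3.509*1e6*1321.9 = 4.638547e+09 m^3
Step 2: Q_s = Vr*rhoc*dT/1e12 = 4.638547e+09*2331.1*91.226/1e12 = 986.42 PJ
Q_s = 986.42 PJ


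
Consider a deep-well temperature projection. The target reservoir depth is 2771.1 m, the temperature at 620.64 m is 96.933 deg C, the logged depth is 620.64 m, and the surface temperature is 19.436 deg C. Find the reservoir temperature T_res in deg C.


Step 1: grad = (T_d1 - T_surf)/d1 * 1000 = (96.933 - 19.436)/620.64 * 1000 = 124.8663 deg C/km
Step 2: T_res = T_surf + grad*d2/1000 = 19.436 + 124.8663*2771.1/1000 = 365.45 deg C
T_res = 365.45 deg C


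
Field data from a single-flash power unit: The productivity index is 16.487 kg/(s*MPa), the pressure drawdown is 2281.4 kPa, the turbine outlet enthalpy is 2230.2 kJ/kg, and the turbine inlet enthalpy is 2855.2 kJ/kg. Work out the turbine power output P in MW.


Step 1: mdot = PI * dP / 1000 = 16.487 * 2281.4 / 1000 = 37.61344 kg/s
Step 2: P = mdot*(h_in - h_out)/1000 = 37.61344*(2855.2 - 2230.2)/1000 = 23.508 MW
P = 23.508 MW


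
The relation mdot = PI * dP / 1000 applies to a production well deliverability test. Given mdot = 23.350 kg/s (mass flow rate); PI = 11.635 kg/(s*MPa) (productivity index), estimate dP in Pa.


dP = mdot * 1000 / PI
dP = 23.350 * 1000 / 11.635
dP = 2006.876 kPa
Convert: 2006.876 kPa * 1000.0 = 2.0069e+06 Pa
dP = 2.0069e+06 Pa


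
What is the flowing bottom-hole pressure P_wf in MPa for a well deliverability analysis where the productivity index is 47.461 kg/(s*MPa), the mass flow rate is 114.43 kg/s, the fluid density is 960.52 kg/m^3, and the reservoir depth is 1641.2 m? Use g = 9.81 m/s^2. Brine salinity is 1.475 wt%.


Step 1: P_i = rho*g*h/1e6 = 960.52*9.81*1641.2/1e6 = 15.46454 MPa
Step 2: P_wf = P_i - mdot/PI = 15.46454 - 114.43/47.461 = 13.054 MPa
P_wf = 13.054 MPa


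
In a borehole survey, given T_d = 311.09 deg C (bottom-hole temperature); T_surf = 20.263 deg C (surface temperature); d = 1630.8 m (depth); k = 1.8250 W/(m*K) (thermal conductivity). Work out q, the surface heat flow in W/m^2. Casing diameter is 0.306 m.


Step 1: grad = (T_d - T_surf)/d * 1000 = (311.09 - 20.263)/1630.8 * 1000 = 178.3339 deg C/km
Step 2: q = k * grad / 1000 = 1.825 * 178.3339 / 1000 = 0.32546 W/m^2
q = 0.32546 W/m^2


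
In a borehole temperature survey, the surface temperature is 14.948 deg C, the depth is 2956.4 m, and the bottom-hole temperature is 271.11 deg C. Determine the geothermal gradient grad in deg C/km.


grad = (T_d - T_surf) / d * 1000
grad = (271.11 - 14.948) / 2956.4 * 1000
grad = 86.647 deg C/km


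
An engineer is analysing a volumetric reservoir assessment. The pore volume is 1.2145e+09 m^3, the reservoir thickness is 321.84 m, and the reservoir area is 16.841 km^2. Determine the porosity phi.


phi = Vp / (A * 1e6 * hr)
phi = 1.2145e+09 / (16.841 * 1e6 * 321.84)
phi = 0.22407


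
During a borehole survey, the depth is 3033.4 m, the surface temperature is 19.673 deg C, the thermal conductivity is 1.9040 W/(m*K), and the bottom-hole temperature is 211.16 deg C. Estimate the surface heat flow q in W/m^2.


Step 1: grad = (T_d - T_surf)/d * 1000 = (211.16 - 19.673)/3033.4 * 1000 = 63.12620 deg C/km
Step 2: q = k * grad / 1000 = 1.904 * 63.12620 / 1000 = 0.12019 W/m^2
q = 0.12019 W/m^2


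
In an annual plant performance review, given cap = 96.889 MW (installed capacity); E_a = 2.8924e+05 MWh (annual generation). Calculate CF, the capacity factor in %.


CF = E_a / (cap * 8760) * 100
CF = 2.8924e+05 / (96.889 * 8760) * 100
CF = 34.078 %


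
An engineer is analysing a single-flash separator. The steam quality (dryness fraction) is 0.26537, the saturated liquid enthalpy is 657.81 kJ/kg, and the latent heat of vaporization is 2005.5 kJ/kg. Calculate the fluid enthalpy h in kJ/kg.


h = hf + x * hfg
h = 657.81 + 0.26537 * 2005.5
h = 1190.0 kJ/kg


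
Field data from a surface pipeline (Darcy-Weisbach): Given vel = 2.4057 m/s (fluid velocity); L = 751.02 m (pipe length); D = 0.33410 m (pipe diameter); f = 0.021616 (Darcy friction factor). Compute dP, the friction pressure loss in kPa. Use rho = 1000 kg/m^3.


dP = f * (L/D) * (rho*vel^2/2) / 1000
dP = 0.021616 * (751.02/0.33410) * (1000*2.4057^2/2) / 1000
dP = 140.61 kPa


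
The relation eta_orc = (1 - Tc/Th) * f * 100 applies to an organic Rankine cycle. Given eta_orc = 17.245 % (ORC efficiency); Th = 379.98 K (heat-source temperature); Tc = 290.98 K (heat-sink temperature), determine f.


f = (eta_orc/100) / (1 - Tc/Th)
f = (17.245/100) / (1 - 290.98/379.98)
f = 0.73626


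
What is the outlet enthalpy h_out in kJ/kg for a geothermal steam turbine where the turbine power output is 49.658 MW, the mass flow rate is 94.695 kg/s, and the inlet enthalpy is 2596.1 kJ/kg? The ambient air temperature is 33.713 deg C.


h_out = h_in - P * 1000 / mdot
h_out = 2596.1 - 49.658 * 1000 / 94.695
h_out = 2071.7 kJ/kg


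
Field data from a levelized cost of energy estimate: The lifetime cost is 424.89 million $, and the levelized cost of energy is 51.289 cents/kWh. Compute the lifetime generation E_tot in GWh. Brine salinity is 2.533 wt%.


E_tot = C_tot / LCOE * 100
E_tot = 424.89 / 51.289 * 100
E_tot = 828.42 GWh


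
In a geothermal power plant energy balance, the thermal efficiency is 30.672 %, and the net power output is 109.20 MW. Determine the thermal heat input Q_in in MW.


Q_in = W_net / (eta / 100)
Q_in = 109.20 / (30.672 / 100)
Q_in = 356.03 MW


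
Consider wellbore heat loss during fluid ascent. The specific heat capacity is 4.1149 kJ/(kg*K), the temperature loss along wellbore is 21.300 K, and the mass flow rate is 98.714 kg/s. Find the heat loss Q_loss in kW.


Q_loss = mdot * cp * dT
Q_loss = 98.714 * 4.1149 * 21.300
Q_loss = 8652.0 kW


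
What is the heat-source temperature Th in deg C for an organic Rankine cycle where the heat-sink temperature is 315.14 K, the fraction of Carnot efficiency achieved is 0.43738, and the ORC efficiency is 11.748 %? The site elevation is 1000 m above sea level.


Th = Tc / (1 - (eta_orc/100)/f)
Th = 315.14 / (1 - (11.748/100)/0.43738)
Th = 430.8719 K
Convert to deg C: 430.8719 - 273.15 = 157.72 deg C
Th = 157.72 deg C


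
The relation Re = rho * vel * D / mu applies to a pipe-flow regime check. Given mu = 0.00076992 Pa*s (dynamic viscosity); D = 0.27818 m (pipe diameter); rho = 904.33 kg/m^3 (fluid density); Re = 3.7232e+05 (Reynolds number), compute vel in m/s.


vel = Re * mu / (rho * D)
vel = 3.7232e+05 * 0.00076992 / (904.33 * 0.27818)
vel = 1.1395 m/s


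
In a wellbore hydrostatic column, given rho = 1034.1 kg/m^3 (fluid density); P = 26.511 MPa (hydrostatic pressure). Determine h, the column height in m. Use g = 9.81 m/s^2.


h = P * 1e6 / (g * rho)
h = 26.511 * 1e6 / (9.81 * 1034.1)
h = 2613.3 m


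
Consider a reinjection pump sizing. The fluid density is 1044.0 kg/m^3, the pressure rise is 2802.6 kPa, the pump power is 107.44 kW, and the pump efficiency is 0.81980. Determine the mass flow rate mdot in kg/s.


mdot = P_pump * rho * eta / dP
mdot = 107.44 * 1044.0 * 0.81980 / 2802.6
mdot = 32.811 kg/s


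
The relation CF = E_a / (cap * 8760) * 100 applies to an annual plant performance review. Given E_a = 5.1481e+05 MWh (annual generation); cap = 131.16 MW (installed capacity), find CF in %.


CF = E_a / (cap * 8760) * 100
CF = 5.1481e+05 / (131.16 * 8760) * 100
CF = 44.807 %


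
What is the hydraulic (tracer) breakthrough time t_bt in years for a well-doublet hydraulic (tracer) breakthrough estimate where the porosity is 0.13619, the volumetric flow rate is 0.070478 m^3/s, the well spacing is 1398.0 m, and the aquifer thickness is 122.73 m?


t_bt = pi * hr * phi * L^2 / (3 * Qv) / (365.25*86400)
t_bt = pi * 122.73 * 0.13619 * 1398.0^2 / (3 * 0.070478) / (365.25*86400)
t_bt = 15.381 years


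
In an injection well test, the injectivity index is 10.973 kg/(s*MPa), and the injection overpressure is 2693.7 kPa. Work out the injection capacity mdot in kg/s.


mdot = II * dP / 1000
mdot = 10.973 * 2693.7 / 1000
mdot = 29.558 kg/s


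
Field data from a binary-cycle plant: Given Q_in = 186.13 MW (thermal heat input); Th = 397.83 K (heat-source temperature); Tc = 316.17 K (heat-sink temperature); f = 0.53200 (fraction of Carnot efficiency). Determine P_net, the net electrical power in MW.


Step 1: eta = (1 - Tc/Th)*f = (1 - 316.17/397.83)*0.532 = 0.1092002
Step 2: P_net = eta * Q_in = 0.1092002 * 186.13 = 20.325 MW
P_net = 20.325 MW


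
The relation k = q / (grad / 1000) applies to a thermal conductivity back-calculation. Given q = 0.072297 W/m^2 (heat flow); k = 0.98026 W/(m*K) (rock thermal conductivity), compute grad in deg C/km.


grad = q / k * 1000
grad = 0.072297 / 0.98026 * 1000
grad = 73.753 deg C/km


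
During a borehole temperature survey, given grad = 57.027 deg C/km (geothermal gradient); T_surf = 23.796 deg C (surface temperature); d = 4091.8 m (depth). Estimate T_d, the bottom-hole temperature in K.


T_d = T_surf + grad * d / 1000
T_d = 23.796 + 57.027 * 4091.8 / 1000
T_d = 257.1391 deg C
Convert to K: 257.1391 + 273.15 = 530.29 K
T_d = 530.29 K


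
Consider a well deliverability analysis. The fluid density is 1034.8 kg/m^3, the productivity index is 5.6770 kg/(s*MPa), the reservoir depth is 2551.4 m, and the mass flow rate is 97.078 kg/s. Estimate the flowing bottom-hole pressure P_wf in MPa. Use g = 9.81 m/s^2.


Step 1: P_i = rho*g*h/1e6 = 1034.8*9.81*2551.4/1e6 = 25.90025 MPa
Step 2: P_wf = P_i - mdot/PI = 25.90025 - 97.078/5.677 = 8.8000 MPa
P_wf = 8.8000 MPa


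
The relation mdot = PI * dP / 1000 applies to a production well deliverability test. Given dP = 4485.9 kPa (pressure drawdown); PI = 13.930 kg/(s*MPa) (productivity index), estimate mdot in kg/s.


mdot = PI * dP / 1000
mdot = 13.930 * 4485.9 / 1000
mdot = 62.489 kg/s


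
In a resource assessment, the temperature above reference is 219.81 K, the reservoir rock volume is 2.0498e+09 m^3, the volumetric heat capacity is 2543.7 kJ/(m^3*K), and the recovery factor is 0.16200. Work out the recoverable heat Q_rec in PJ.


Step 1: Q_s = Vr*rhoc*dT/1e12 = 2.0498e+09*2543.7*219.81/1e12 = 1146.106 PJ
Step 2: Q_rec = Q_s * RF = 1146.106 * 0.162 = 185.67 PJ
Q_rec = 185.67 PJ


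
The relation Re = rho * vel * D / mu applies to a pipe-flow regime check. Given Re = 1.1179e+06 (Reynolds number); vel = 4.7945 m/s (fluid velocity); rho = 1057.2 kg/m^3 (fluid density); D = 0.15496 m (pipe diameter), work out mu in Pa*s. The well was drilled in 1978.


mu = rho * vel * D / Re
mu = 1057.2 * 4.7945 * 0.15496 / 1.1179e+06
mu = 0.00070261 Pa*s


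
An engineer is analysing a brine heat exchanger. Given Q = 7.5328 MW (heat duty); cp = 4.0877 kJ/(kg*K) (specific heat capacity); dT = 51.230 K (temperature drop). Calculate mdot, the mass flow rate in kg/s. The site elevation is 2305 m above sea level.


mdot = Q * 1000 / (cp * dT)
mdot = 7.5328 * 1000 / (4.0877 * 51.230)
mdot = 35.971 kg/s


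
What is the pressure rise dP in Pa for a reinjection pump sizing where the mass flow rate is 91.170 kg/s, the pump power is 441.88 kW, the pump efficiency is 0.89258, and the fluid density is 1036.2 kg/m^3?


dP = P_pump * rho * eta / mdot
dP = 441.88 * 1036.2 * 0.89258 / 91.170
dP = 4482.736 kPa
Convert: 4482.736 kPa * 1000.0 = 4.4827e+06 Pa
dP = 4.4827e+06 Pa


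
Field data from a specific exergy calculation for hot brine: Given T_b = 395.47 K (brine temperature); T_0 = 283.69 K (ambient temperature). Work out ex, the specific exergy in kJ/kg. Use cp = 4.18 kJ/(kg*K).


ex = cp * ((T_b - T_0) - T_0 * ln(T_b/T_0))
ex = 4.18 * ((395.47 - 283.69) - 283.69 * ln(395.47/283.69))
ex = 73.318 kJ/kg


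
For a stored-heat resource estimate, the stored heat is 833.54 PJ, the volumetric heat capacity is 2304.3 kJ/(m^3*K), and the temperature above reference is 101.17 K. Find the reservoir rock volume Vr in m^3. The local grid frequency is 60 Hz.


Vr = Q_s * 1e12 / (rhoc * dT)
Vr = 833.54 * 1e12 / (2304.3 * 101.17)
Vr = 3.5755e+09 m^3


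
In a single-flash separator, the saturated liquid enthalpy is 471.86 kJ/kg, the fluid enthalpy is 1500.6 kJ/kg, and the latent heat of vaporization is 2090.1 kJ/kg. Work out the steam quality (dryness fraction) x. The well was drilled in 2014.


x = (h - hf) / hfg
x = (1500.6 - 471.86) / 2090.1
x = 0.49220


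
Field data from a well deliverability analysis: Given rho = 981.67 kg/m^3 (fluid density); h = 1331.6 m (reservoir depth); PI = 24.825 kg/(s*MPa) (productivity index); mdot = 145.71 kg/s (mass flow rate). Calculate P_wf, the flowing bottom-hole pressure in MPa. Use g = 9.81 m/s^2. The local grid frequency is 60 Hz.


Step 1: P_i = rho*g*h/1e6 = 981.67*9.81*1331.6/1e6 = 12.82355 MPa
Step 2: P_wf = P_i - mdot/PI = 12.82355 - 145.71/24.825 = 6.9541 MPa
P_wf = 6.9541 MPa


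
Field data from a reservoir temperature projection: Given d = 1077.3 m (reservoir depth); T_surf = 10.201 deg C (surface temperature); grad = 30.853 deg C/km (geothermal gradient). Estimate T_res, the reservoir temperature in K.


T_res = T_surf + grad * d / 1000
T_res = 10.201 + 30.853 * 1077.3 / 1000
T_res = 43.43894 deg C
Convert to K: 43.43894 + 273.15 = 316.59 K
T_res = 316.59 K


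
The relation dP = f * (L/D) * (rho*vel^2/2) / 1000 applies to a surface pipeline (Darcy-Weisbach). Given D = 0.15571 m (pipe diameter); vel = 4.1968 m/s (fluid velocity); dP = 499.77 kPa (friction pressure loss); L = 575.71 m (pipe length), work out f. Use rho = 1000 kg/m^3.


f = dP*1000 / ((L/D)*(rho*vel^2/2))
f = 499.77*1000 / ((575.71/0.15571)*(1000*4.1968^2/2))
f = 0.015349


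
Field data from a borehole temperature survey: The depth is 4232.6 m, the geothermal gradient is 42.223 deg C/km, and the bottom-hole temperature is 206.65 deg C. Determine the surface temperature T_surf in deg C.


T_surf = T_d - grad * d / 1000
T_surf = 206.65 - 42.223 * 4232.6 / 1000
T_surf = 27.937 deg C


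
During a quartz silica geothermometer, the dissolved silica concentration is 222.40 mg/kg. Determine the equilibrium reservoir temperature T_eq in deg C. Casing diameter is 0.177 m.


T_eq = 1309 / (5.19 - log10(SiO2)) - 273.15
T_eq = 1309 / (5.19 - log10(222.40)) - 273.15
T_eq = 187.30 deg C


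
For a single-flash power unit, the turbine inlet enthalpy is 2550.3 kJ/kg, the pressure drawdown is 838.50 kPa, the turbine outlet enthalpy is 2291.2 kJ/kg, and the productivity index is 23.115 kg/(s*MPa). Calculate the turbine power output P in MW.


Step 1: mdot = PI * dP / 1000 = 23.115 * 838.5 / 1000 = 19.38193 kg/s
Step 2: P = mdot*(h_in - h_out)/1000 = 19.38193*(2550.3 - 2291.2)/1000 = 5.0219 MW
P = 5.0219 MW


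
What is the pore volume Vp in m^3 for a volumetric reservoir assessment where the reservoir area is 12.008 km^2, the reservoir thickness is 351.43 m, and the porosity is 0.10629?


Vp = A * 1e6 * hr * phi
Vp = 12.008 * 1e6 * 351.43 * 0.10629
Vp = 4.4854e+08 m^3


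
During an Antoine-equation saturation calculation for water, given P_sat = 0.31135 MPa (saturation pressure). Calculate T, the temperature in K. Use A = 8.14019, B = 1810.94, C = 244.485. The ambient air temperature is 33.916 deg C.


T = B / (A - log10(P_sat * 760 / 0.101325)) - C
T = 1810.94 / (8.14019 - log10(0.31135 * 760 / 0.101325)) - 244.485
T = 135.0203 deg C
Convert to K: 135.0203 + 273.15 = 408.17 K
T = 408.17 K
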